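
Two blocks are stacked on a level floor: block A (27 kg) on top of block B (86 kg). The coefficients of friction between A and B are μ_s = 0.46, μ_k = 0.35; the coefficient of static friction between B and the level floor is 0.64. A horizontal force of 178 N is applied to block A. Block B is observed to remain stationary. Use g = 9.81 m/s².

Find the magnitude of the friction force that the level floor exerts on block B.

Between the blocks, N₁ = m_A g = 264.9 N.
So the A–B interface can sustain at most μ_s N₁ = 121.8 N of static friction.
P = 178 N exceeds that limit, so A slips over B and the interface friction becomes kinetic: f₁ = μ_k N₁ = 0.35×264.9 = 92.7 N.
By Newton's third law B feels 92.7 N forward from A. With B stationary, the floor's static friction on B balances it: f₂ = 92.7 N (well within μ_s(m_A+m_B)g = 709.5 N).

f ≈ 92.7 N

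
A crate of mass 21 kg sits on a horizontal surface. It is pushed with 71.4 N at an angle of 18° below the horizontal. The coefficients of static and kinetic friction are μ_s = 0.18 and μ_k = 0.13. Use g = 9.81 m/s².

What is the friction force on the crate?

f ≈ 29.6 N

Vertical equilibrium gives N = m g + P sin α = 228.1 N.
For equilibrium, f = P cos α = 71.4×cos 18° = 67.91 N.
μ_s N = 0.18 × 228.1 = 41.05 N.
67.91 > 41.05 N → the crate slides; f = μ_k N = 0.13×228.1 = 29.6 N.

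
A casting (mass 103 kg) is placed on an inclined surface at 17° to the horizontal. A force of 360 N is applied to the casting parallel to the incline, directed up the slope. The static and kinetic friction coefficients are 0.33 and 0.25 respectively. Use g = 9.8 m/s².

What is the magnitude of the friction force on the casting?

f ≈ 64.9 N (down the incline)

The normal reaction is N = m g cos θ = 965.3 N.
For equilibrium along the incline the friction force must supply f = m g sin θ − P = 295.1 − 360 = -64.88 N (positive meaning up-slope).
Maximum static friction available: μ_s N = 0.33 × 965.3 = 318.5 N.
Since |-64.88| ≤ 318.5 N, static friction is sufficient; f equals the required value, not μ_s N.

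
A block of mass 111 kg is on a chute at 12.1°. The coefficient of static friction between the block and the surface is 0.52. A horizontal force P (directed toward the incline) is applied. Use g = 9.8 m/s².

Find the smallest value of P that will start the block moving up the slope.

At impending motion up the slope, friction acts down-slope at its limit: f = μ_s N.
Perpendicular to the incline: N = m g cos θ + P sin θ.
Along the incline: P cos θ = m g sin θ + μ_s N = m g sin θ + μ_s (m g cos θ + P sin θ).
Solving, P (cos θ − μ_s sin θ) = m g (sin θ + μ_s cos θ), so P = 111×9.8×(sin 12.1° + 0.52 cos 12.1°)/(cos 12.1° − 0.52 sin 12.1°) = 1090×0.7181/0.8688 = 899 N.

P ≈ 899 N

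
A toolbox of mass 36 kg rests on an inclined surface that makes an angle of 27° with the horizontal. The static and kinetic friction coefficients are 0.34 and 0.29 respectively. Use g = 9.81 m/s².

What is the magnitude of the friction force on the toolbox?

f ≈ 91.3 N (up the incline)

Perpendicular to the surface, N = m g cos θ = 36·9.81·cos 27° = 314.7 N.
For equilibrium along the incline, friction must balance the weight component: f = m g sin θ = 160.3 N up the slope.
Maximum static friction available: μ_s N = 0.34 × 314.7 = 107 N.
Since |160.3| > 107 N, static friction cannot hold it; the toolbox slides down the incline and kinetic friction applies: f = μ_k N = 0.29 × 314.7 = 91.3 N.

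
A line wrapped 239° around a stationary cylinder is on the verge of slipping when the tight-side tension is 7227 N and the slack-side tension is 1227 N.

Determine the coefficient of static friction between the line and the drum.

T₂/T₁ = e^{μβ} → μ = ln(T₂/T₁)/β.
β = 239° = 4.171 rad.
μ = ln(7227/1227)/4.171 = ln(5.89)/4.171 = 0.425.

μ ≈ 0.425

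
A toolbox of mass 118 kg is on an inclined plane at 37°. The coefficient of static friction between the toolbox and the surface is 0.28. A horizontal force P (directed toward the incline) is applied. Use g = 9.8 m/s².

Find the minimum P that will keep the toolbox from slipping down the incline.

The toolbox tends to slide down (tan θ > μ_s), so at the point of impending slip friction acts up-slope at its limit: f = μ_s N.
Perpendicular to the incline: N = m g cos θ + P sin θ.
Along the incline: P cos θ + μ_s N = m g sin θ, i.e. P cos θ + μ_s (m g cos θ + P sin θ) = m g sin θ.
Solving, P (cos θ + μ_s sin θ) = m g (sin θ − μ_s cos θ), so P = 1160×0.3782/0.9671 = 452 N.

P_min ≈ 452 N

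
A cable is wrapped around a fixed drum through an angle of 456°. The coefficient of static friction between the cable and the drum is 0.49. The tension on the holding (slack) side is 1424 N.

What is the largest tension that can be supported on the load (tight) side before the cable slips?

T_max ≈ 70300 N

At impending slip the capstan equation gives T₂/T₁ = e^{μβ} with β in radians.
β = 456° × π/180 = 7.959 rad.
e^{μβ} = e^{0.49×7.959} = 49.39.
T₂ = T₁ · e^{μβ} = 1424 × 49.39 = 70300 N.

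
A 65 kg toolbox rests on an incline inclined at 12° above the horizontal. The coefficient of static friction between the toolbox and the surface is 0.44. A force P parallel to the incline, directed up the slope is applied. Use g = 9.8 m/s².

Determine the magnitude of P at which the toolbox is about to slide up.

At impending motion up the slope, friction acts down-slope at its limit: f = μ_s N.
P is parallel to the surface, so N = m g cos θ = 623 N.
Along the incline: P = m g sin θ + μ_s N = 132 + 0.44×623 = 407 N.

P ≈ 407 N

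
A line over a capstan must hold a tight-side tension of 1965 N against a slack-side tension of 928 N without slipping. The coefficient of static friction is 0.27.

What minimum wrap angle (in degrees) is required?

β_min ≈ 159°

T₂/T₁ = e^{μβ} → β = ln(T₂/T₁)/μ.
β = ln(1965/928)/0.27 = 0.7502/0.27 = 2.779 rad.
In degrees: β = 2.779 × 180/π = 159°.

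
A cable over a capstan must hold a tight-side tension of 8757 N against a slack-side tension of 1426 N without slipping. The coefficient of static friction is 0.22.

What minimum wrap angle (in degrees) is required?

T₂/T₁ = e^{μβ} → β = ln(T₂/T₁)/μ.
β = ln(8757/1426)/0.22 = 1.815/0.22 = 8.25 rad.
In degrees: β = 8.25 × 180/π = 473°.

β_min ≈ 473°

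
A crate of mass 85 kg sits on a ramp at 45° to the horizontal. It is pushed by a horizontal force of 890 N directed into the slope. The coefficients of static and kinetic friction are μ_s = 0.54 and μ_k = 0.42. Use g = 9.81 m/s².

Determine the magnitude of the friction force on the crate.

f ≈ 39.7 N (down the incline)

The horizontal push has a component P sin θ into the surface, so N = m g cos θ + P sin θ = 589.6 + 629.3 = 1219 N.
Along the incline, the net driving force (taking up-slope positive) is P cos θ − m g sin θ = 629.3 − 589.6 = 39.7 N, so equilibrium requires friction f = -39.7 N (down-slope).
Maximum static friction: μ_s N = 0.54 × 1219 = 658.2 N.
Since 39.7 N is within the 658.2 N limit, the crate stays put and friction is exactly 39.7 N.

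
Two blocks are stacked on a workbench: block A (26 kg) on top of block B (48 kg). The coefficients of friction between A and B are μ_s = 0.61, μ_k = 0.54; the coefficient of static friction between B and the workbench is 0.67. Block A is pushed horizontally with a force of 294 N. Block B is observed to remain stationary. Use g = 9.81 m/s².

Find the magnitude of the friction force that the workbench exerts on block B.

Normal force at the A–B interface: N₁ = m_A g = 255.1 N.
Maximum static friction on A from B: μ_s N₁ = 0.61×255.1 = 155.6 N.
P = 294 N exceeds that limit, so A slips over B and the interface friction becomes kinetic: f₁ = μ_k N₁ = 0.54×255.1 = 138 N.
B experiences an equal 138 N forward from A (third law). B is in equilibrium, so the floor supplies f₂ = 138 N of static friction (limit μ_s(m_A+m_B)g = 486.4 N, not exceeded).

f ≈ 138 N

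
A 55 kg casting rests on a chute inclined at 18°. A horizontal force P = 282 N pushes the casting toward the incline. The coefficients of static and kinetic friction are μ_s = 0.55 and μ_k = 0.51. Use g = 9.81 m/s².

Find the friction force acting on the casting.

f ≈ 101 N (down the incline)

Resolve perpendicular to the incline: N = m g cos θ + P sin θ = 55×9.81×cos 18° + 282×sin 18° = 600.3 N.
Parallel to the incline: P cos θ − m g sin θ = 268.2 − 166.7 = 101.5 N; the friction needed to balance this is 101.5 N acting down the slope.
The limit of static friction is μ_s N = 330.2 N.
Since 101.5 N is within the 330.2 N limit, the casting stays put and friction is exactly 101 N.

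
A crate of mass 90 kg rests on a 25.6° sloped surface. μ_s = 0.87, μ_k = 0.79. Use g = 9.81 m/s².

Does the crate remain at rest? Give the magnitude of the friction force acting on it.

N = m g cos θ = 796 N.
Down-slope weight component: m g sin θ = 381 N.
μ_s N = 693 N.
381 ≤ 693 N, so it stays put; friction = 381 N.

f ≈ 381 N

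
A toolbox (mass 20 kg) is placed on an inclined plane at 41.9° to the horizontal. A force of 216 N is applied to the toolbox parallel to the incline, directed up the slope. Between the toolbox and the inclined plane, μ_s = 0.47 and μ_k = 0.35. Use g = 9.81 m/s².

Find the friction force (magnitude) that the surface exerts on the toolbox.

f ≈ 51.1 N (down the incline)

Normal force: N = m g cos θ = 20 × 9.81 × cos 41.9° = 146 N.
The friction needed for equilibrium is m g sin θ − P = 131 − 216 = -84.97 N, measured positive up-slope.
The static-friction ceiling is μ_s N = 0.47 × 146 = 68.64 N.
|-84.97| exceeds 68.64 N, so the toolbox slips up-slope; friction is kinetic, f = μ_k N = 0.35×146 = 51.1 N.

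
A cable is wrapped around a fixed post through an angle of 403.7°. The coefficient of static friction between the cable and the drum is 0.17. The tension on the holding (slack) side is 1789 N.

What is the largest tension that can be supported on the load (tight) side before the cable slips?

At impending slip the capstan equation gives T₂/T₁ = e^{μβ} with β in radians.
β = 403.7° × π/180 = 7.046 rad.
e^{μβ} = e^{0.17×7.046} = 3.313.
T₂ = T₁ · e^{μβ} = 1789 × 3.313 = 5930 N.

T_max ≈ 5930 N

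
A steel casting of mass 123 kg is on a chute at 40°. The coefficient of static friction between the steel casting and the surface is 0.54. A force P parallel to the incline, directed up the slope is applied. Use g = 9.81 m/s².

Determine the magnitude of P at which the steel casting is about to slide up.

At impending motion up the slope, friction acts down-slope at its limit: f = μ_s N.
P is parallel to the surface, so N = m g cos θ = 924 N.
Along the incline: P = m g sin θ + μ_s N = 776 + 0.54×924 = 1270 N.

P ≈ 1270 N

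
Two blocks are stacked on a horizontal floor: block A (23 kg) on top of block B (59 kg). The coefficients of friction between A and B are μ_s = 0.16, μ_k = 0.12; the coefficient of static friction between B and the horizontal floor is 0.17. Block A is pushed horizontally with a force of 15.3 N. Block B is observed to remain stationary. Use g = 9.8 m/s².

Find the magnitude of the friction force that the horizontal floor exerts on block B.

f ≈ 15.3 N

Between the blocks, N₁ = m_A g = 225.4 N.
Maximum static friction on A from B: μ_s N₁ = 0.16×225.4 = 36.06 N.
Since P = 15.3 N ≤ 36.06 N, A does not slip on B; friction on A equals P = 15.3 N.
B experiences an equal 15.3 N forward from A (third law). B is in equilibrium, so the floor supplies f₂ = 15.3 N of static friction (limit μ_s(m_A+m_B)g = 136.6 N, not exceeded).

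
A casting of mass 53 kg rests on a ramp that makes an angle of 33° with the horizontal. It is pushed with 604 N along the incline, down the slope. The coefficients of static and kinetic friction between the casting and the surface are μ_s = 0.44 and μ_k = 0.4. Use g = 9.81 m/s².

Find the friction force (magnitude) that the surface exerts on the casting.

f ≈ 174 N (up the incline)

Normal force: N = m g cos θ = 53 × 9.81 × cos 33° = 436 N.
The friction needed for equilibrium is m g sin θ + P = 283.2 + 604 = 887.2 N, measured positive up-slope.
The static-friction ceiling is μ_s N = 0.44 × 436 = 191.9 N.
Since |887.2| > 191.9 N, static friction cannot hold it; the casting slides down the incline and kinetic friction applies: f = μ_k N = 0.4 × 436 = 174 N.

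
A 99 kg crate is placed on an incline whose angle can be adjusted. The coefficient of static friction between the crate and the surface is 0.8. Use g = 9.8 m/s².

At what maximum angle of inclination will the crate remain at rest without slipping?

θ_max ≈ 38.7°

At the slip threshold, m g sin θ = μ_s · m g cos θ, so tan θ = μ_s.
θ_max = arctan(0.8) = 38.7°.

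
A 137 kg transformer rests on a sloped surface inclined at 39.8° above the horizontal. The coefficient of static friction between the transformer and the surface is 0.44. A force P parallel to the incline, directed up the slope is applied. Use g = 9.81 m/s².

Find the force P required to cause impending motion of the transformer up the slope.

P ≈ 1310 N

At impending motion up the slope, friction acts down-slope at its limit: f = μ_s N.
P is parallel to the surface, so N = m g cos θ = 1030 N.
Along the incline: P = m g sin θ + μ_s N = 860 + 0.44×1030 = 1310 N.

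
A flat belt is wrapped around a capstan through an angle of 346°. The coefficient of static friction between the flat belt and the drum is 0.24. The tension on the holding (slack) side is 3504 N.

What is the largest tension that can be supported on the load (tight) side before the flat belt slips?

T_max ≈ 14900 N

At impending slip the capstan equation gives T₂/T₁ = e^{μβ} with β in radians.
β = 346° × π/180 = 6.039 rad.
e^{μβ} = e^{0.24×6.039} = 4.26.
T₂ = T₁ · e^{μβ} = 3504 × 4.26 = 14900 N.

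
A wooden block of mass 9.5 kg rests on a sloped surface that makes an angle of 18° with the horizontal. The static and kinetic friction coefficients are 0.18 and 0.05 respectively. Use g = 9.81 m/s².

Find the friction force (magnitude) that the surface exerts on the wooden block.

Normal force: N = m g cos θ = 9.5 × 9.81 × cos 18° = 88.63 N.
Along the slope the weight component is m g sin θ = 28.8 N; friction must supply exactly this, acting up-slope.
Static friction can supply at most μ_s N = 15.95 N.
Since |28.8| > 15.95 N, static friction cannot hold it; the wooden block slides down the incline and kinetic friction applies: f = μ_k N = 0.05 × 88.63 = 4.43 N.

f ≈ 4.43 N (up the incline)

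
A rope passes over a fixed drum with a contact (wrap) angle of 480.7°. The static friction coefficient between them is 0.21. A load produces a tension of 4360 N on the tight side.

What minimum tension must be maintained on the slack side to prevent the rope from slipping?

Capstan equation at impending slip: T_tight/T_slack = e^{μβ}.
β = 480.7° = 8.39 rad; e^{μβ} = e^{0.21×8.39} = 5.823.
T_slack = T_tight / e^{μβ} = 4360 / 5.823 = 749 N.

T_min ≈ 749 N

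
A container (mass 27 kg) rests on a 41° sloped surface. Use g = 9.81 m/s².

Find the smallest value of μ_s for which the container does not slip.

μ_s,min ≈ 0.869

At the slip threshold m g sin θ = μ_s m g cos θ, so μ_s,min = tan θ.
μ_s,min = tan 41° = 0.869.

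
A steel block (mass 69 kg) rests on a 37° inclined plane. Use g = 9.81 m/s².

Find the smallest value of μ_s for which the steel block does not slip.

At the slip threshold m g sin θ = μ_s m g cos θ, so μ_s,min = tan θ.
μ_s,min = tan 37° = 0.754.

μ_s,min ≈ 0.754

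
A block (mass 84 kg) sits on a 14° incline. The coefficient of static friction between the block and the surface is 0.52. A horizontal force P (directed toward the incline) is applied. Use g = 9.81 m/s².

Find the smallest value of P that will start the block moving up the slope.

P ≈ 728 N

At impending motion up the slope, friction acts down-slope at its limit: f = μ_s N.
Perpendicular to the incline: N = m g cos θ + P sin θ.
Along the incline: P cos θ = m g sin θ + μ_s N = m g sin θ + μ_s (m g cos θ + P sin θ).
Solving, P (cos θ − μ_s sin θ) = m g (sin θ + μ_s cos θ), so P = 84×9.81×(sin 14° + 0.52 cos 14°)/(cos 14° − 0.52 sin 14°) = 824×0.7465/0.8445 = 728 N.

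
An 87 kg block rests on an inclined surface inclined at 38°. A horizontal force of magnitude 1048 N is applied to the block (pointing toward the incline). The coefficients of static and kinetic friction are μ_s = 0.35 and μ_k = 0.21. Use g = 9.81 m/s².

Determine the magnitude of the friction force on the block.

Resolve perpendicular to the incline: N = m g cos θ + P sin θ = 87×9.81×cos 38° + 1048×sin 38° = 1318 N.
Along the incline, the net driving force (taking up-slope positive) is P cos θ − m g sin θ = 825.8 − 525.4 = 300.4 N, so equilibrium requires friction f = -300.4 N (down-slope).
Maximum static friction: μ_s N = 0.35 × 1318 = 461.2 N.
|f_req| = 300.4 ≤ 461.2 N → the block is in equilibrium; friction equals the required value.

f ≈ 300 N (down the incline)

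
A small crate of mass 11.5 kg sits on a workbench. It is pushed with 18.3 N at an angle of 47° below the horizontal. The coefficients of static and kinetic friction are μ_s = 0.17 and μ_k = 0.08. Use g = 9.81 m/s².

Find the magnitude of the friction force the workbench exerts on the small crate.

Vertical equilibrium gives N = m g + P sin α = 126.2 N.
Horizontally, friction must balance P cos α = 12.48 N.
μ_s N = 0.17 × 126.2 = 21.45 N.
Since 12.48 N does not exceed the limit, the small crate stays at rest and f = 12.5 N.

f ≈ 12.5 N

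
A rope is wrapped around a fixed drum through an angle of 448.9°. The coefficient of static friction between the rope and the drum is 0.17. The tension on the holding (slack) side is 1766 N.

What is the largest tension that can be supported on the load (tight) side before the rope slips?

At impending slip the capstan equation gives T₂/T₁ = e^{μβ} with β in radians.
β = 448.9° × π/180 = 7.835 rad.
e^{μβ} = e^{0.17×7.835} = 3.788.
T₂ = T₁ · e^{μβ} = 1766 × 3.788 = 6690 N.

T_max ≈ 6690 N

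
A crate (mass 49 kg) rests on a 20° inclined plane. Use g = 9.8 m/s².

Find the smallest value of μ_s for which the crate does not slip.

μ_s,min ≈ 0.364

At the slip threshold m g sin θ = μ_s m g cos θ, so μ_s,min = tan θ.
μ_s,min = tan 20° = 0.364.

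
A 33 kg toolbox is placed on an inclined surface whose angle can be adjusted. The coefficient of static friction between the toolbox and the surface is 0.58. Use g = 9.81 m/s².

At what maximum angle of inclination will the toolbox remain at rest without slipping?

At the slip threshold, m g sin θ = μ_s · m g cos θ, so tan θ = μ_s.
θ_max = arctan(0.58) = 30.1°.

θ_max ≈ 30.1°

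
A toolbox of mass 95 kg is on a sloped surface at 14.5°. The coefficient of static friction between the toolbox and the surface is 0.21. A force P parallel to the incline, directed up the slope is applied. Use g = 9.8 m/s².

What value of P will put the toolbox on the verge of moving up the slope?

P ≈ 422 N

At impending motion up the slope, friction acts down-slope at its limit: f = μ_s N.
P is parallel to the surface, so N = m g cos θ = 901 N.
Along the incline: P = m g sin θ + μ_s N = 233 + 0.21×901 = 422 N.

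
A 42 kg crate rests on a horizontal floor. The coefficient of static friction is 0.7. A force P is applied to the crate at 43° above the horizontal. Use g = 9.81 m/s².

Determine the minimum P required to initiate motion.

P ≈ 239 N

N = m g − P sin α (the pull lifts the crate).
At impending slip, P cos α = μ_s N = μ_s (m g − P sin α).
Solving: P (cos α + μ_s sin α) = μ_s m g → P = 0.7×412/(cos 43° + 0.7 sin 43°) = 288/1.209 = 239 N.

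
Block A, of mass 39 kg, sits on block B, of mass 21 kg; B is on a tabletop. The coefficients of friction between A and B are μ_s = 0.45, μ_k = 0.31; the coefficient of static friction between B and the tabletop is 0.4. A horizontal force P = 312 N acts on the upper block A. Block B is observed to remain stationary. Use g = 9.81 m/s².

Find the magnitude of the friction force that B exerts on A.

f ≈ 119 N

The normal force B exerts on A is simply A's weight, N₁ = 382.6 N.
Maximum static friction on A from B: μ_s N₁ = 0.45×382.6 = 172.2 N.
Since P = 312 N > 172.2 N, A slides on B; the A–B friction is kinetic: f₁ = μ_k N₁ = 0.31×382.6 = 119 N.
B experiences an equal 119 N forward from A (third law). B is in equilibrium, so the floor supplies f₂ = 119 N of static friction (limit μ_s(m_A+m_B)g = 235.4 N, not exceeded).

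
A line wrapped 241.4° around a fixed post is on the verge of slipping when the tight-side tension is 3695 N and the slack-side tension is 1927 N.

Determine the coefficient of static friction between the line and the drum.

T₂/T₁ = e^{μβ} → μ = ln(T₂/T₁)/β.
β = 241.4° = 4.213 rad.
μ = ln(3695/1927)/4.213 = ln(1.917)/4.213 = 0.155.

μ ≈ 0.155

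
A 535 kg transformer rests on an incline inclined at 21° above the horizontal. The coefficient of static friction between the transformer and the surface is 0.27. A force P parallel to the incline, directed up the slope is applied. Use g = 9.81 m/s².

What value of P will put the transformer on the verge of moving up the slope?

P ≈ 3200 N

At impending motion up the slope, friction acts down-slope at its limit: f = μ_s N.
P is parallel to the surface, so N = m g cos θ = 4900 N.
Along the incline: P = m g sin θ + μ_s N = 1880 + 0.27×4900 = 3200 N.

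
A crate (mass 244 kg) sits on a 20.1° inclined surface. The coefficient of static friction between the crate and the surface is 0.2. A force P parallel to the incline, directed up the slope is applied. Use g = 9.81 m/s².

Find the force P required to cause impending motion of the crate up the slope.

At impending motion up the slope, friction acts down-slope at its limit: f = μ_s N.
P is parallel to the surface, so N = m g cos θ = 2250 N.
Along the incline: P = m g sin θ + μ_s N = 823 + 0.2×2250 = 1270 N.

P ≈ 1270 N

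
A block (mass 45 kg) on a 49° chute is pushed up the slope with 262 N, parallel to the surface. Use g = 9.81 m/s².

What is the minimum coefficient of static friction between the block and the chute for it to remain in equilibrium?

N = m g cos θ = 289.6 N.
Friction must make up the shortfall along the incline: f = m g sin θ − P = 333.2 − 262 = 71.17 N.
At the threshold f = μ_s N, so μ_s,min = 71.17/289.6 = 0.246.

μ_s,min ≈ 0.246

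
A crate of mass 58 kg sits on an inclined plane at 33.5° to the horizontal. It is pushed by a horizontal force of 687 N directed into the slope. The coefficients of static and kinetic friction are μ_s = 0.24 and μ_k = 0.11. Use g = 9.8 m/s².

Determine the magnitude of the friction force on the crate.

f ≈ 93.8 N (down the incline)

Normal direction: N = m g cos θ + P sin θ = 853.2 N.
Parallel to the incline: P cos θ − m g sin θ = 572.9 − 313.7 = 259.2 N; the friction needed to balance this is 259.2 N acting down the slope.
The limit of static friction is μ_s N = 204.8 N.
|f_req| = 259.2 > 204.8 N → the crate slides up the incline; f = μ_k N = 0.11 × 853.2 = 93.8 N.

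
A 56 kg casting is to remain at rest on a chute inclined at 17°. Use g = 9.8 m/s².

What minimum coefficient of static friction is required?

At the slip threshold m g sin θ = μ_s m g cos θ, so μ_s,min = tan θ.
μ_s,min = tan 17° = 0.306.

μ_s,min ≈ 0.306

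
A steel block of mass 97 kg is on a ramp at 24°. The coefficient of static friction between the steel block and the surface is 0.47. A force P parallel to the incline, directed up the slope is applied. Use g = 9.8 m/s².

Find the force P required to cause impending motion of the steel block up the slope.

P ≈ 795 N

At impending motion up the slope, friction acts down-slope at its limit: f = μ_s N.
P is parallel to the surface, so N = m g cos θ = 868 N.
Along the incline: P = m g sin θ + μ_s N = 387 + 0.47×868 = 795 N.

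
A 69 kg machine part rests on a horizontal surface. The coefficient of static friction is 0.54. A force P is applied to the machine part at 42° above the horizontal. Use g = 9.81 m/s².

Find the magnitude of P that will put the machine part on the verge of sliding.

N = m g − P sin α (the pull lifts the machine part).
At impending slip, P cos α = μ_s N = μ_s (m g − P sin α).
Solving: P (cos α + μ_s sin α) = μ_s m g → P = 0.54×677/(cos 42° + 0.54 sin 42°) = 366/1.104 = 331 N.

P ≈ 331 N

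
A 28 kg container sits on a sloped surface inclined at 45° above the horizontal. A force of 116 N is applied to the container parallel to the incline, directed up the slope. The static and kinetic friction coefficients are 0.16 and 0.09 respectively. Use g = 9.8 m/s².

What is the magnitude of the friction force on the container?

f ≈ 17.5 N (up the incline)

The normal reaction is N = m g cos θ = 194 N.
Parallel to the incline, ΣF = 0 gives f = m g sin θ − P = 194 − 116 = 78.03 N (up-slope positive).
The static-friction ceiling is μ_s N = 0.16 × 194 = 31.04 N.
Since |78.03| > 31.04 N, static friction cannot hold it; the container slides down the incline and kinetic friction applies: f = μ_k N = 0.09 × 194 = 17.5 N.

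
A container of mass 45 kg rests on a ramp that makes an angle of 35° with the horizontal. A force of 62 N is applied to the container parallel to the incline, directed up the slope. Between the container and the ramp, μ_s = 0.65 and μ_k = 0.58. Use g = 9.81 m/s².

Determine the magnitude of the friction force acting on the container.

The normal reaction is N = m g cos θ = 361.6 N.
Parallel to the incline, ΣF = 0 gives f = m g sin θ − P = 253.2 − 62 = 191.2 N (up-slope positive).
Maximum static friction available: μ_s N = 0.65 × 361.6 = 235 N.
Since |191.2| ≤ 235 N, the container remains in static equilibrium and friction takes exactly the required value.

f ≈ 191 N (up the incline)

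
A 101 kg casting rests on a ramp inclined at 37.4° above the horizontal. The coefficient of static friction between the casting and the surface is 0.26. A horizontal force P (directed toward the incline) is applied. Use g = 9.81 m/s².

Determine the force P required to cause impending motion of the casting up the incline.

At impending motion up the slope, friction acts down-slope at its limit: f = μ_s N.
Perpendicular to the incline: N = m g cos θ + P sin θ.
Along the incline: P cos θ = m g sin θ + μ_s N = m g sin θ + μ_s (m g cos θ + P sin θ).
Solving, P (cos θ − μ_s sin θ) = m g (sin θ + μ_s cos θ), so P = 101×9.81×(sin 37.4° + 0.26 cos 37.4°)/(cos 37.4° − 0.26 sin 37.4°) = 991×0.8139/0.6365 = 1270 N.

P ≈ 1270 N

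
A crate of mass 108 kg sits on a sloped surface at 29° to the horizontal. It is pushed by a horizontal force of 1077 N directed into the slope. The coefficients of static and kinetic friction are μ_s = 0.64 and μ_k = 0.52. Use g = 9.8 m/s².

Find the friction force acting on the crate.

The horizontal push has a component P sin θ into the surface, so N = m g cos θ + P sin θ = 925.7 + 522.1 = 1448 N.
Along the incline, the net driving force (taking up-slope positive) is P cos θ − m g sin θ = 942 − 513.1 = 428.8 N, so equilibrium requires friction f = -428.8 N (down-slope).
The limit of static friction is μ_s N = 926.6 N.
Since 428.8 N is within the 926.6 N limit, the crate stays put and friction is exactly 429 N.

f ≈ 429 N (down the incline)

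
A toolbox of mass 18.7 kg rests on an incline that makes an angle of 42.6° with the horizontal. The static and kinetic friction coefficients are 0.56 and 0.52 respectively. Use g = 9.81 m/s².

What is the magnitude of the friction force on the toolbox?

f ≈ 70.2 N (up the incline)

The normal reaction is N = m g cos θ = 135 N.
For equilibrium along the incline, friction must balance the weight component: f = m g sin θ = 124.2 N up the slope.
Static friction can supply at most μ_s N = 75.62 N.
|124.2| exceeds 75.62 N, so the toolbox slips down-slope; friction is kinetic, f = μ_k N = 0.52×135 = 70.2 N.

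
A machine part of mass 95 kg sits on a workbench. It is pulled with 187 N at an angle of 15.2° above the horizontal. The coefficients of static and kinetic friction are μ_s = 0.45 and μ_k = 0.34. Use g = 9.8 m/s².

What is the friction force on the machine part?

f ≈ 180 N

The vertical component of P reduces the normal force: N = m g − P sin α = 931 − 49.03 = 882 N.
Horizontally, friction must balance P cos α = 180.5 N.
μ_s N = 0.45 × 882 = 396.9 N.
Since 180.5 N does not exceed the limit, the machine part stays at rest and f = 180 N.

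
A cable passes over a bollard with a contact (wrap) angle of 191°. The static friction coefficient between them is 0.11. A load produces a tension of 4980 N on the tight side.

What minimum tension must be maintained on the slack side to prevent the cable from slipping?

Capstan equation at impending slip: T_tight/T_slack = e^{μβ}.
β = 191° = 3.334 rad; e^{μβ} = e^{0.11×3.334} = 1.443.
T_slack = T_tight / e^{μβ} = 4980 / 1.443 = 3450 N.

T_min ≈ 3450 N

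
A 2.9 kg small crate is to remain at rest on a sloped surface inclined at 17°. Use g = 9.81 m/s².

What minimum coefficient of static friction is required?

μ_s,min ≈ 0.306

At the slip threshold m g sin θ = μ_s m g cos θ, so μ_s,min = tan θ.
μ_s,min = tan 17° = 0.306.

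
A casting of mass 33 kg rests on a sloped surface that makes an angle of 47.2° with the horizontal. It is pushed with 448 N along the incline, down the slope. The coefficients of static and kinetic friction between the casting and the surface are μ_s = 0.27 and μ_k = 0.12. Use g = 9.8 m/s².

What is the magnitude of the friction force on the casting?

Normal force: N = m g cos θ = 33 × 9.8 × cos 47.2° = 219.7 N.
For equilibrium along the incline the friction force must supply f = m g sin θ + P = 237.3 + 448 = 685.3 N (positive meaning up-slope).
Maximum static friction available: μ_s N = 0.27 × 219.7 = 59.33 N.
Since |685.3| > 59.33 N, static friction cannot hold it; the casting slides down the incline and kinetic friction applies: f = μ_k N = 0.12 × 219.7 = 26.4 N.

f ≈ 26.4 N (up the incline)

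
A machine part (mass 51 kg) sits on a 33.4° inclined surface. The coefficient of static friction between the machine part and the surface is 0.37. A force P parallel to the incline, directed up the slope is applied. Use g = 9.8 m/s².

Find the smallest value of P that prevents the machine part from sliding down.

The machine part tends to slide down (tan θ > μ_s), so at the point of impending slip friction acts up-slope at its limit: f = μ_s N.
P is parallel to the surface, so N = m g cos θ = 417 N.
Along the incline: P + μ_s N = m g sin θ, so P = 275 − 0.37×417 = 121 N.

P_min ≈ 121 N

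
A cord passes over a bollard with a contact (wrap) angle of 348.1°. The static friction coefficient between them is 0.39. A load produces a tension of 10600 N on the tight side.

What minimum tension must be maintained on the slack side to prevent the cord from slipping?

Capstan equation at impending slip: T_tight/T_slack = e^{μβ}.
β = 348.1° = 6.075 rad; e^{μβ} = e^{0.39×6.075} = 10.69.
T_slack = T_tight / e^{μβ} = 10600 / 10.69 = 991 N.

T_min ≈ 991 N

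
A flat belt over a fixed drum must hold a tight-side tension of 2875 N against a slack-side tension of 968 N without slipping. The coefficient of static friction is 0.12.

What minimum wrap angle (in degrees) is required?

β_min ≈ 520°

T₂/T₁ = e^{μβ} → β = ln(T₂/T₁)/μ.
β = ln(2875/968)/0.12 = 1.089/0.12 = 9.071 rad.
In degrees: β = 9.071 × 180/π = 520°.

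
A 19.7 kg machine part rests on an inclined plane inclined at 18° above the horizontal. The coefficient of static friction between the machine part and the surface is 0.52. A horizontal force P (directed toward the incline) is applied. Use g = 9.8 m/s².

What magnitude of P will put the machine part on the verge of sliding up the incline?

P ≈ 196 N

At impending motion up the slope, friction acts down-slope at its limit: f = μ_s N.
Perpendicular to the incline: N = m g cos θ + P sin θ.
Along the incline: P cos θ = m g sin θ + μ_s N = m g sin θ + μ_s (m g cos θ + P sin θ).
Solving, P (cos θ − μ_s sin θ) = m g (sin θ + μ_s cos θ), so P = 19.7×9.8×(sin 18° + 0.52 cos 18°)/(cos 18° − 0.52 sin 18°) = 193×0.8036/0.7904 = 196 N.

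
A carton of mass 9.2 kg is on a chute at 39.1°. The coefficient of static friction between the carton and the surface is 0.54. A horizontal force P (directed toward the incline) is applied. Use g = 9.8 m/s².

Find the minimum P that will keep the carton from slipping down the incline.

P_min ≈ 17.1 N

The carton tends to slide down (tan θ > μ_s), so at the point of impending slip friction acts up-slope at its limit: f = μ_s N.
Perpendicular to the incline: N = m g cos θ + P sin θ.
Along the incline: P cos θ + μ_s N = m g sin θ, i.e. P cos θ + μ_s (m g cos θ + P sin θ) = m g sin θ.
Solving, P (cos θ + μ_s sin θ) = m g (sin θ − μ_s cos θ), so P = 90.2×0.2116/1.117 = 17.1 N.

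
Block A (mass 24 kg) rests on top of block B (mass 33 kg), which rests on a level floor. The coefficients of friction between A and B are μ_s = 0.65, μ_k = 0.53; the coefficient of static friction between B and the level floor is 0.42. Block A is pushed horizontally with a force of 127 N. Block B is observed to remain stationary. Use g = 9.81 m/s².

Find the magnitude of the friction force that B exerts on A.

Normal force at the A–B interface: N₁ = m_A g = 235.4 N.
Maximum static friction on A from B: μ_s N₁ = 0.65×235.4 = 153 N.
P = 127 N is within that limit, so A and B move together (both at rest); the A–B friction is simply f₁ = P = 127 N.
By Newton's third law B feels 127 N forward from A. With B stationary, the floor's static friction on B balances it: f₂ = 127 N (well within μ_s(m_A+m_B)g = 234.9 N).

f ≈ 127 N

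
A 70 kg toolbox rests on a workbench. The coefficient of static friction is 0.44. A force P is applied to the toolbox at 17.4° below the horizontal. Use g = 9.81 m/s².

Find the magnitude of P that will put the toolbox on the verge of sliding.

N = m g + P sin α (the push presses the toolbox into the workbench).
At impending slip, P cos α = μ_s N = μ_s (m g + P sin α).
Solving: P (cos α − μ_s sin α) = μ_s m g → P = 0.44×687/(cos 17.4° − 0.44 sin 17.4°) = 302/0.8227 = 367 N.

P ≈ 367 N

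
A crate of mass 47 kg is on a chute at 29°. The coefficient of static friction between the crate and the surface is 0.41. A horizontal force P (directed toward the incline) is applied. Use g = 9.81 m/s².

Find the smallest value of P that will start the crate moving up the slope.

At impending motion up the slope, friction acts down-slope at its limit: f = μ_s N.
Perpendicular to the incline: N = m g cos θ + P sin θ.
Along the incline: P cos θ = m g sin θ + μ_s N = m g sin θ + μ_s (m g cos θ + P sin θ).
Solving, P (cos θ − μ_s sin θ) = m g (sin θ + μ_s cos θ), so P = 47×9.81×(sin 29° + 0.41 cos 29°)/(cos 29° − 0.41 sin 29°) = 461×0.8434/0.6758 = 575 N.

P ≈ 575 N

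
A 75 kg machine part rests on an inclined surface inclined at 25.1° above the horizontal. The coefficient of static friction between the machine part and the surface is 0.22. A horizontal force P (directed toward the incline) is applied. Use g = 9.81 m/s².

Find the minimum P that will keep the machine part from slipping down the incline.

The machine part tends to slide down (tan θ > μ_s), so at the point of impending slip friction acts up-slope at its limit: f = μ_s N.
Perpendicular to the incline: N = m g cos θ + P sin θ.
Along the incline: P cos θ + μ_s N = m g sin θ, i.e. P cos θ + μ_s (m g cos θ + P sin θ) = m g sin θ.
Solving, P (cos θ + μ_s sin θ) = m g (sin θ − μ_s cos θ), so P = 736×0.225/0.9989 = 166 N.

P_min ≈ 166 N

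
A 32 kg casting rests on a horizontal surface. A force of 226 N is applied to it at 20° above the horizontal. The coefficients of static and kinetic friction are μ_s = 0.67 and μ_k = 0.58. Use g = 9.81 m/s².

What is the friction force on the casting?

N = m g − P sin α = 313.9 − 226×sin 20° = 236.6 N.
The horizontal driving force is P cos α = 212.4 N, so equilibrium needs friction f = 212.4 N.
The static-friction limit is μ_s N = 158.5 N.
212.4 > 158.5 N → the casting slides; f = μ_k N = 0.58×236.6 = 137 N.

f ≈ 137 N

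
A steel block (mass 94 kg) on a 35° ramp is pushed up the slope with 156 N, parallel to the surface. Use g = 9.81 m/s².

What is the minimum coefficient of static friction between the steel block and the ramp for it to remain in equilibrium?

N = m g cos θ = 755.4 N.
Friction must make up the shortfall along the incline: f = m g sin θ − P = 528.9 − 156 = 372.9 N.
At the threshold f = μ_s N, so μ_s,min = 372.9/755.4 = 0.494.

μ_s,min ≈ 0.494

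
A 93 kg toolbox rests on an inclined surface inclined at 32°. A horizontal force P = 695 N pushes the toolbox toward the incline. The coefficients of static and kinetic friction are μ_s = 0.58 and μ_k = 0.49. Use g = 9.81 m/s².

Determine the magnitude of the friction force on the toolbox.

f ≈ 106 N (down the incline)

Normal direction: N = m g cos θ + P sin θ = 1142 N.
Along the incline, the net driving force (taking up-slope positive) is P cos θ − m g sin θ = 589.4 − 483.5 = 105.9 N, so equilibrium requires friction f = -105.9 N (down-slope).
Maximum static friction: μ_s N = 0.58 × 1142 = 662.4 N.
|f_req| = 105.9 ≤ 662.4 N → the toolbox is in equilibrium; friction equals the required value.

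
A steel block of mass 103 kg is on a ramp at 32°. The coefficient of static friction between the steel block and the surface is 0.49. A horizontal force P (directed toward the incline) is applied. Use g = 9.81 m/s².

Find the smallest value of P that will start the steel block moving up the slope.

At impending motion up the slope, friction acts down-slope at its limit: f = μ_s N.
Perpendicular to the incline: N = m g cos θ + P sin θ.
Along the incline: P cos θ = m g sin θ + μ_s N = m g sin θ + μ_s (m g cos θ + P sin θ).
Solving, P (cos θ − μ_s sin θ) = m g (sin θ + μ_s cos θ), so P = 103×9.81×(sin 32° + 0.49 cos 32°)/(cos 32° − 0.49 sin 32°) = 1010×0.9455/0.5884 = 1620 N.

P ≈ 1620 N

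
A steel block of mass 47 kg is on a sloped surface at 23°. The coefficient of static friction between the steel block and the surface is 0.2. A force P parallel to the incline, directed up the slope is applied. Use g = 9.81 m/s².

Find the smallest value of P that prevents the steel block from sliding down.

The steel block tends to slide down (tan θ > μ_s), so at the point of impending slip friction acts up-slope at its limit: f = μ_s N.
P is parallel to the surface, so N = m g cos θ = 424 N.
Along the incline: P + μ_s N = m g sin θ, so P = 180 − 0.2×424 = 95.3 N.

P_min ≈ 95.3 N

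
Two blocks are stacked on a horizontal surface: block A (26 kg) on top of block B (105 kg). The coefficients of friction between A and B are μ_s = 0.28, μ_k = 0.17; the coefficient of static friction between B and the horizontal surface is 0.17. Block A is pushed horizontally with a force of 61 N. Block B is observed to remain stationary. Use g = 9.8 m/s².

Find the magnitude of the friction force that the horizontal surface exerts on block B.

The normal force B exerts on A is simply A's weight, N₁ = 254.8 N.
So the A–B interface can sustain at most μ_s N₁ = 71.34 N of static friction.
P = 61 N is within that limit, so A and B move together (both at rest); the A–B friction is simply f₁ = P = 61 N.
By Newton's third law B feels 61 N forward from A. With B stationary, the floor's static friction on B balances it: f₂ = 61 N (well within μ_s(m_A+m_B)g = 218.2 N).

f ≈ 61 N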